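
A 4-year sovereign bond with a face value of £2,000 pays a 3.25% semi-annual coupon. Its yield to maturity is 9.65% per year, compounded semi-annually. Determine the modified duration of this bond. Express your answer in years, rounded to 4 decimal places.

Periodic yield y = 0.04825. First find Macaulay duration:
  t   CF        PV=CF/(1+0.04825)^t    t·PV
  1        32.50        31.0041        31.0041
  2        32.50        29.5770        59.1539
  3        32.50        28.2156        84.6467
  4        32.50        26.9168       107.6673
  5        32.50        25.6779       128.3894
  6        32.50        24.4959       146.9756
  7        32.50        23.3684       163.5789
  8     2,032.50     1,394.1567    11,153.2535
  Σ                  1,583.4123    11,874.6694
P = 1,583.4123; Macaulay duration = 11,874.6694 / 1,583.4123 = 7.49942 half-year periods = 3.74971 years.
Modified duration = D_Mac / (1 + y) = 3.74971 / 1.04825 = 3.57711 years.

3.5771 years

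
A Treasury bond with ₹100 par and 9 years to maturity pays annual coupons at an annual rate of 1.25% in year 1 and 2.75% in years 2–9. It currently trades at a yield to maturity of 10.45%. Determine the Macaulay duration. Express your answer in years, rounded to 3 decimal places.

7.883 years

Periodic yield y = 0.1045. Discount each cash flow and weight by its year:
  t   CF        PV=CF/(1+0.1045)^t    t·PV
  1         1.25         1.1317         1.1317
  2         2.75         2.2542         4.5085
  3         2.75         2.0410         6.1229
  4         2.75         1.8479         7.3915
  5         2.75         1.6730         8.3652
  6         2.75         1.5147         9.0884
  7         2.75         1.3714         9.6000
  8         2.75         1.2417         9.9334
  9       102.75        42.0040       378.0357
  Σ                     55.0796       434.1773
Price P = Σ PV = 55.0796.
Macaulay duration = Σ(t·PV) / P = 434.1773 / 55.0796 = 7.88272 years.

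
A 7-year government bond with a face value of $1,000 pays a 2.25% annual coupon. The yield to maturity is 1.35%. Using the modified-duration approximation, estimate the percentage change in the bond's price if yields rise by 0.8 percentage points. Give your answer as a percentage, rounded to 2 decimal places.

-5.19%

Periodic yield y = 0.0135. Modified duration first:
  t   CF        PV=CF/(1+0.0135)^t    t·PV
  1        22.50        22.2003        22.2003
  2        22.50        21.9046        43.8092
  3        22.50        21.6128        64.8384
  4        22.50        21.3249        85.2997
  5        22.50        21.0409       105.2044
  6        22.50        20.7606       124.5636
  7     1,022.50       930.8872     6,516.2102
  Σ                  1,059.7313     6,962.1258
P = 1,059.7313; D_Mac = 6.56971 yrs; D_mod = 6.56971/(1+0.0135) = 6.48220 yrs.
ΔP/P ≈ -D_mod · Δy = -6.48220 × (+0.008) = -0.051858 = -5.1858%.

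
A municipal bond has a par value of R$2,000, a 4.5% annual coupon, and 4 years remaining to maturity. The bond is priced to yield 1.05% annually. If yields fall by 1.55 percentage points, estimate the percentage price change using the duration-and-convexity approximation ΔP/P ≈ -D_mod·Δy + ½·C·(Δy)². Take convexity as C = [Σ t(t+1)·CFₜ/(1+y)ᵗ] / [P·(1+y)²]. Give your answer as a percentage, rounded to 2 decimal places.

With y = 0.0105:
  t   CF        PV=CF/(1+0.0105)^t    t·PV        t(t+1)·PV
  1        90.00        89.0648        89.0648         178.1296
  2        90.00        88.1394       176.2787         528.8361
  3        90.00        87.2235       261.6705       1,046.6821
  4     2,090.00     2,004.4767     8,017.9068      40,089.5342
  Σ                  2,268.9044     8,544.9209      41,843.1821
P = 2,268.9044; D_Mac = 3.76610 yrs; D_mod = 3.72697 yrs; C = 18.06075.
Duration effect: -3.72697 × (-0.0155) = +0.057768
Convexity effect: 0.5 × 18.06075 × (-0.0155)² = +0.0021695
ΔP/P ≈ +0.057768 + 0.0021695 = +0.059938 = +5.9938%.

+5.99%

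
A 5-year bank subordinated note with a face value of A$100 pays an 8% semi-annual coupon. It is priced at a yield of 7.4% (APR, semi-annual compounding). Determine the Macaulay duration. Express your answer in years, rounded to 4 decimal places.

4.2288 years

Periodic yield y = 0.037. Discount each cash flow and weight by its period:
  t   CF        PV=CF/(1+0.037)^t    t·PV
  1         4.00         3.8573         3.8573
  2         4.00         3.7197         7.4393
  3         4.00         3.5869        10.7608
  4         4.00         3.4590        13.8358
  5         4.00         3.3355        16.6777
  6         4.00         3.2165        19.2992
  7         4.00         3.1018        21.7123
  8         4.00         2.9911        23.9287
  9         4.00         2.8844        25.9593
  10      104.00        72.3179       723.1789
  Σ                    102.4700       866.6495
Price P = Σ PV = 102.4700.
Macaulay duration = Σ(t·PV) / P = 866.6495 / 102.4700 = 8.45759 half-year periods.
In years: 8.45759 / 2 = 4.22880 years.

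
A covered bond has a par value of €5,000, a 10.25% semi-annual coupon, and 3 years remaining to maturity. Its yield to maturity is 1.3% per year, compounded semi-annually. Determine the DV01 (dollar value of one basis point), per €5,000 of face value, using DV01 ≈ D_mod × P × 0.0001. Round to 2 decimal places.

€1.69

Periodic yield y = 0.0065.
  t   CF        PV=CF/(1+0.0065)^t    t·PV
  1       256.25       254.5951       254.5951
  2       256.25       252.9510       505.9019
  3       256.25       251.3174       753.9522
  4       256.25       249.6944       998.7775
  5       256.25       248.0818     1,240.4092
  6     5,256.25     5,055.8402    30,335.0411
  Σ                  6,312.4799    34,088.6770
P = 6,312.4799; D_Mac = 5.40020 half-year periods = 2.70010 yrs; D_mod = 2.68266 yrs.
DV01 ≈ 2.68266 × 6,312.4799 × 0.0001 = 1.693427.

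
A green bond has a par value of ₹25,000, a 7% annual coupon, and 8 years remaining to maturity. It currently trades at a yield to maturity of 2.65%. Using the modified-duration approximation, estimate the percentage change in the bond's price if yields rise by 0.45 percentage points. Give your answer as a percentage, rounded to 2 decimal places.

-2.90%

Periodic yield y = 0.0265. Modified duration first:
  t   CF        PV=CF/(1+0.0265)^t    t·PV
  1     1,750.00     1,704.8222     1,704.8222
  2     1,750.00     1,660.8107     3,321.6215
  3     1,750.00     1,617.9354     4,853.8063
  4     1,750.00     1,576.1670     6,304.6680
  5     1,750.00     1,535.4769     7,677.3844
  6     1,750.00     1,495.8372     8,975.0231
  7     1,750.00     1,457.2208    10,200.5459
  8    26,750.00    21,699.6214   173,596.9712
  Σ                 32,747.8917   216,634.8426
P = 32,747.8917; D_Mac = 6.61523 yrs; D_mod = 6.61523/(1+0.0265) = 6.44445 yrs.
ΔP/P ≈ -D_mod · Δy = -6.44445 × (+0.0045) = -0.029000 = -2.9000%.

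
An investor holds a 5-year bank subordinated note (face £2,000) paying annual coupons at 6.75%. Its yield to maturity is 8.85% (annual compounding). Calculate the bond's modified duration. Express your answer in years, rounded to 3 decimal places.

4.021 years

Periodic yield y = 0.0885. First find Macaulay duration:
  t   CF        PV=CF/(1+0.0885)^t    t·PV
  1       135.00       124.0239       124.0239
  2       135.00       113.9402       227.8804
  3       135.00       104.6763       314.0290
  4       135.00        96.1657       384.6627
  5     2,135.00     1,397.1908     6,985.9539
  Σ                  1,835.9968     8,036.5498
P = 1,835.9968; Macaulay duration = 8,036.5498 / 1,835.9968 = 4.37721 years.
Modified duration = D_Mac / (1 + y) = 4.37721 / 1.0885 = 4.02133 years.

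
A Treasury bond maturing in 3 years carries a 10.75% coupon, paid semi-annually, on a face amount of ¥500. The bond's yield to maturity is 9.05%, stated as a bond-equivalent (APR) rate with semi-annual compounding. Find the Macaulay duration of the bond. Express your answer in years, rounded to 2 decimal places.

2.65 years

Periodic yield y = 0.04525. Discount each cash flow and weight by its period:
  t   CF        PV=CF/(1+0.04525)^t    t·PV
  1       26.875        25.7116        25.7116
  2       26.875        24.5985        49.1969
  3       26.875        23.5336        70.6007
  4       26.875        22.5148        90.0591
  5       26.875        21.5401       107.7005
  6      526.875       404.0048     2,424.0289
  Σ                    521.9033     2,767.2977
Price P = Σ PV = 521.9033.
Macaulay duration = Σ(t·PV) / P = 2,767.2977 / 521.9033 = 5.30232 half-year periods.
In years: 5.30232 / 2 = 2.65116 years.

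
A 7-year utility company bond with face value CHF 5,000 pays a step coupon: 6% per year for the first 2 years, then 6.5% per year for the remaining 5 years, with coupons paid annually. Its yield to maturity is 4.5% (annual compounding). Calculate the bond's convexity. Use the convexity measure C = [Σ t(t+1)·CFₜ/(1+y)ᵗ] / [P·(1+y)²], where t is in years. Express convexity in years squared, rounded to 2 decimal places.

With y = 0.045:
  t   CF        PV=CF/(1+0.045)^t    t·PV        t(t+1)·PV
  1       300.00       287.0813       287.0813         574.1627
  2       300.00       274.7190       549.4380       1,648.3139
  3       325.00       284.7964       854.3892       3,417.5568
  4       325.00       272.5324     1,090.1297       5,450.6487
  5       325.00       260.7966     1,303.9830       7,823.8977
  6       325.00       249.5661     1,497.3967      10,481.7768
  7     5,325.00     3,912.9615    27,390.7308     219,125.8461
  Σ                  5,542.4534    32,973.1486     248,522.2027
P = 5,542.4534.
Convexity = Σ t(t+1)·PV / [P·(1+y)²] = 248,522.2027 / (5,542.4534 × 1.092025) = 41.06110.

41.06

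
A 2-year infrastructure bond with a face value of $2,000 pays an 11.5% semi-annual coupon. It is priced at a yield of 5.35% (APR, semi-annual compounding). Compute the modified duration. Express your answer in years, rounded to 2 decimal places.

1.80 years

Periodic yield y = 0.02675. First find Macaulay duration:
  t   CF        PV=CF/(1+0.02675)^t    t·PV
  1       115.00       112.0039       112.0039
  2       115.00       109.0858       218.1717
  3       115.00       106.2438       318.7315
  4     2,115.00     1,903.0558     7,612.2233
  Σ                  2,230.3894     8,261.1303
P = 2,230.3894; Macaulay duration = 8,261.1303 / 2,230.3894 = 3.70390 half-year periods = 1.85195 years.
Modified duration = D_Mac / (1 + y) = 1.85195 / 1.02675 = 1.80370 years.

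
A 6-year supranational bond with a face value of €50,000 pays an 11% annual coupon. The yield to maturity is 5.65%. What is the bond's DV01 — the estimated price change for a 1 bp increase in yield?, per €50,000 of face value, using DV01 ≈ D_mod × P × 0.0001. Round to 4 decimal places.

€29.0639

Periodic yield y = 0.0565.
  t   CF        PV=CF/(1+0.0565)^t    t·PV
  1     5,500.00     5,205.8684     5,205.8684
  2     5,500.00     4,927.4666     9,854.9331
  3     5,500.00     4,663.9532    13,991.8596
  4     5,500.00     4,414.5321    17,658.1286
  5     5,500.00     4,178.4497    20,892.2487
  6    55,500.00    39,909.4713   239,456.8280
  Σ                 63,299.7414   307,059.8665
P = 63,299.7414; D_Mac = 4.85089 yrs; D_mod = 4.59147 yrs.
DV01 ≈ 4.59147 × 63,299.7414 × 0.0001 = 29.063878.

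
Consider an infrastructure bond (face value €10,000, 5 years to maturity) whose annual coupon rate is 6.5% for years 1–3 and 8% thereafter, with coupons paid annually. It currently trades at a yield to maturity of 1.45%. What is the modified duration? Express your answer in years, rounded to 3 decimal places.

4.427 years

Periodic yield y = 0.0145. First find Macaulay duration:
  t   CF        PV=CF/(1+0.0145)^t    t·PV
  1       650.00       640.7097       640.7097
  2       650.00       631.5522     1,263.1044
  3       650.00       622.5256     1,867.5767
  4       800.00       755.2344     3,020.9377
  5    10,800.00    10,049.9407    50,249.7034
  Σ                 12,699.9626    57,042.0320
P = 12,699.9626; Macaulay duration = 57,042.0320 / 12,699.9626 = 4.49151 years.
Modified duration = D_Mac / (1 + y) = 4.49151 / 1.0145 = 4.42732 years.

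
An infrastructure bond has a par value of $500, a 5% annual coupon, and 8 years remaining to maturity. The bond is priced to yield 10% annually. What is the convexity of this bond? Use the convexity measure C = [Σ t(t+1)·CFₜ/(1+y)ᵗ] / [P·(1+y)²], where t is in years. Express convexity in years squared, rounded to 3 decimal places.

With y = 0.1:
  t   CF        PV=CF/(1+0.1)^t    t·PV        t(t+1)·PV
  1        25.00        22.7273        22.7273          45.4545
  2        25.00        20.6612        41.3223         123.9669
  3        25.00        18.7829        56.3486         225.3944
  4        25.00        17.0753        68.3013         341.5067
  5        25.00        15.5230        77.6152         465.6910
  6        25.00        14.1118        84.6711         592.6976
  7        25.00        12.8290        89.8027         718.4214
  8       525.00       244.9164     1,959.3310      17,633.9790
  Σ                    366.6268     2,400.1195      20,147.1116
P = 366.6268.
Convexity = Σ t(t+1)·PV / [P·(1+y)²] = 20,147.1116 / (366.6268 × 1.210000) = 45.41540.

45.415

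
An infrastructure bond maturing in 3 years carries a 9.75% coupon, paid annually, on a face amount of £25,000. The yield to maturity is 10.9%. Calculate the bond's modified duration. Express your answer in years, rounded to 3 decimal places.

2.468 years

Periodic yield y = 0.109. First find Macaulay duration:
  t   CF        PV=CF/(1+0.109)^t    t·PV
  1     2,437.50     2,197.9261     2,197.9261
  2     2,437.50     1,981.8991     3,963.7981
  3    27,437.50    20,116.3832    60,349.1495
  Σ                 24,296.2083    66,510.8737
P = 24,296.2083; Macaulay duration = 66,510.8737 / 24,296.2083 = 2.73750 years.
Modified duration = D_Mac / (1 + y) = 2.73750 / 1.109 = 2.46844 years.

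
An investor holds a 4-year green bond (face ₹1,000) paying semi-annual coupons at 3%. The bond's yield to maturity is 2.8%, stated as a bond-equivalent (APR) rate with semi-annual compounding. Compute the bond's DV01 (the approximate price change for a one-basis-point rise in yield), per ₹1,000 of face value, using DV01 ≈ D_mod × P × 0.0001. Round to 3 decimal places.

Periodic yield y = 0.014.
  t   CF        PV=CF/(1+0.014)^t    t·PV
  1        15.00        14.7929        14.7929
  2        15.00        14.5887        29.1773
  3        15.00        14.3872        43.1617
  4        15.00        14.1886        56.7544
  5        15.00        13.9927        69.9635
  6        15.00        13.7995        82.7970
  7        15.00        13.6090        95.2629
  8     1,015.00       908.1601     7,265.2805
  Σ                  1,007.5186     7,657.1902
P = 1,007.5186; D_Mac = 7.60005 half-year periods = 3.80002 yrs; D_mod = 3.74756 yrs.
DV01 ≈ 3.74756 × 1,007.5186 × 0.0001 = 0.377573.

₹0.378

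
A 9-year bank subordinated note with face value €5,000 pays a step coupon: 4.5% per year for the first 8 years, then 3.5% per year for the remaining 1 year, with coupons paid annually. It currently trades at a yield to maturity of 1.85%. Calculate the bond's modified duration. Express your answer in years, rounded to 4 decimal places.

Periodic yield y = 0.0185. First find Macaulay duration:
  t   CF        PV=CF/(1+0.0185)^t    t·PV
  1       225.00       220.9131       220.9131
  2       225.00       216.9004       433.8009
  3       225.00       212.9607       638.8820
  4       225.00       209.0925       836.3699
  5       225.00       205.2945     1,026.4726
  6       225.00       201.5656     1,209.3933
  7       225.00       197.9043     1,385.3303
  8       225.00       194.3096     1,554.4768
  9     5,175.00     4,387.9438    39,491.4940
  Σ                  6,046.8845    46,797.1328
P = 6,046.8845; Macaulay duration = 46,797.1328 / 6,046.8845 = 7.73905 years.
Modified duration = D_Mac / (1 + y) = 7.73905 / 1.0185 = 7.59848 years.

7.5985 years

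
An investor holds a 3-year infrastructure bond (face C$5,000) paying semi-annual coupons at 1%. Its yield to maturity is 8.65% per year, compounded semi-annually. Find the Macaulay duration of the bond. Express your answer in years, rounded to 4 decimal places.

2.9576 years

Periodic yield y = 0.04325. Discount each cash flow and weight by its period:
  t   CF        PV=CF/(1+0.04325)^t    t·PV
  1        25.00        23.9636        23.9636
  2        25.00        22.9701        45.9402
  3        25.00        22.0178        66.0535
  4        25.00        21.1051        84.4202
  5        25.00        20.2301       101.1505
  6     5,025.00     3,897.6757    23,386.0544
  Σ                  4,007.9624    23,707.5825
Price P = Σ PV = 4,007.9624.
Macaulay duration = Σ(t·PV) / P = 23,707.5825 / 4,007.9624 = 5.91512 half-year periods.
In years: 5.91512 / 2 = 2.95756 years.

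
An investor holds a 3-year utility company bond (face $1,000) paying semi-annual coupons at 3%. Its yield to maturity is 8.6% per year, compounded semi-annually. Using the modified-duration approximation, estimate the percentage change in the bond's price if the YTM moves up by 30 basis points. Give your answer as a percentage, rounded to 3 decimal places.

-0.829%

Periodic yield y = 0.043. Modified duration first:
  t   CF        PV=CF/(1+0.043)^t    t·PV
  1        15.00        14.3816        14.3816
  2        15.00        13.7887        27.5774
  3        15.00        13.2202        39.6606
  4        15.00        12.6752        50.7007
  5        15.00        12.1526        60.7631
  6     1,015.00       788.4246     4,730.5479
  Σ                    854.6429     4,923.6312
P = 854.6429; D_Mac = 5.76104 half-year periods = 2.88052 yrs; D_mod = 2.88052/(1+0.043) = 2.76176 yrs.
ΔP/P ≈ -D_mod · Δy = -2.76176 × (+0.003) = -0.008285 = -0.8285%.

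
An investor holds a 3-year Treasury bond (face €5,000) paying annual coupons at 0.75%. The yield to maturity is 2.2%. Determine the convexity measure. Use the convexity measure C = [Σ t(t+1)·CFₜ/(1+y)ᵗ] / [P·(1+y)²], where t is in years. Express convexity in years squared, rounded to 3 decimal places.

11.373

With y = 0.022:
  t   CF        PV=CF/(1+0.022)^t    t·PV        t(t+1)·PV
  1        37.50        36.6928        36.6928          73.3855
  2        37.50        35.9029        71.8058         215.4174
  3     5,037.50     4,719.1347    14,157.4040      56,629.6161
  Σ                  4,791.7303    14,265.9026      56,918.4190
P = 4,791.7303.
Convexity = Σ t(t+1)·PV / [P·(1+y)²] = 56,918.4190 / (4,791.7303 × 1.044484) = 11.37257.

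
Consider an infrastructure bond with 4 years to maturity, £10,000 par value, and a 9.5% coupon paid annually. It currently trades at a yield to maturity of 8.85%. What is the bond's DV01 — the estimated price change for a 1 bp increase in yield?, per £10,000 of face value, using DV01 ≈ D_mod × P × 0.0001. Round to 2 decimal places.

£3.30

Periodic yield y = 0.0885.
  t   CF        PV=CF/(1+0.0885)^t    t·PV
  1       950.00       872.7607       872.7607
  2       950.00       801.8013     1,603.6025
  3       950.00       736.6112     2,209.8335
  4    10,950.00     7,800.1039    31,200.4155
  Σ                 10,211.2770    35,886.6122
P = 10,211.2770; D_Mac = 3.51441 yrs; D_mod = 3.22867 yrs.
DV01 ≈ 3.22867 × 10,211.2770 × 0.0001 = 3.296887.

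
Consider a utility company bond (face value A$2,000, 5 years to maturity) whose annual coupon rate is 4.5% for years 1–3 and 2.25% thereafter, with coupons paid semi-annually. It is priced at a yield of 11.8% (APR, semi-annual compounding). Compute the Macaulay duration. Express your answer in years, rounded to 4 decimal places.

Periodic yield y = 0.059. Discount each cash flow and weight by its period:
  t   CF        PV=CF/(1+0.059)^t    t·PV
  1        45.00        42.4929        42.4929
  2        45.00        40.1255        80.2510
  3        45.00        37.8900       113.6700
  4        45.00        35.7790       143.1162
  5        45.00        33.7857       168.9284
  6        45.00        31.9034       191.4203
  7        22.50        15.0630       105.4408
  8        22.50        14.2238       113.7902
  9        22.50        13.4313       120.8819
  10    2,022.50     1,140.0632    11,400.6320
  Σ                  1,404.7578    12,480.6238
Price P = Σ PV = 1,404.7578.
Macaulay duration = Σ(t·PV) / P = 12,480.6238 / 1,404.7578 = 8.88454 half-year periods.
In years: 8.88454 / 2 = 4.44227 years.

4.4423 years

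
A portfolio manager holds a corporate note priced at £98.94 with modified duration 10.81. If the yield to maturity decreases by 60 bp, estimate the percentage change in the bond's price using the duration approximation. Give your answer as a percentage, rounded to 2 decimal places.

+6.49%

Duration approximation: ΔP/P ≈ -D_mod · Δy = -10.81 × (-0.006) = +0.064860.
As a percentage: +6.4860%.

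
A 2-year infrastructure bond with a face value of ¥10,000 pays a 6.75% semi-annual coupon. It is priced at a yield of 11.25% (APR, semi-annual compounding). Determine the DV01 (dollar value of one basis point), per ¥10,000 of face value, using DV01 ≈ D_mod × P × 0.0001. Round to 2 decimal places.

¥1.66

Periodic yield y = 0.05625.
  t   CF        PV=CF/(1+0.05625)^t    t·PV
  1       337.50       319.5266       319.5266
  2       337.50       302.5104       605.0208
  3       337.50       286.4004       859.2012
  4    10,337.50     8,305.1721    33,220.6883
  Σ                  9,213.6095    35,004.4369
P = 9,213.6095; D_Mac = 3.79921 half-year periods = 1.89960 yrs; D_mod = 1.79844 yrs.
DV01 ≈ 1.79844 × 9,213.6095 × 0.0001 = 1.657015.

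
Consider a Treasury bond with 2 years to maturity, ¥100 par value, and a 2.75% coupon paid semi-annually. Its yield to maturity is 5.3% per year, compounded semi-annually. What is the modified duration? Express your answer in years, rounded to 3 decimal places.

1.908 years

Periodic yield y = 0.0265. First find Macaulay duration:
  t   CF        PV=CF/(1+0.0265)^t    t·PV
  1        1.375         1.3395         1.3395
  2        1.375         1.3049         2.6098
  3        1.375         1.2712         3.8137
  4      101.375        91.3051       365.2204
  Σ                     95.2208       372.9835
P = 95.2208; Macaulay duration = 372.9835 / 95.2208 = 3.91704 half-year periods = 1.95852 years.
Modified duration = D_Mac / (1 + y) = 1.95852 / 1.0265 = 1.90796 years.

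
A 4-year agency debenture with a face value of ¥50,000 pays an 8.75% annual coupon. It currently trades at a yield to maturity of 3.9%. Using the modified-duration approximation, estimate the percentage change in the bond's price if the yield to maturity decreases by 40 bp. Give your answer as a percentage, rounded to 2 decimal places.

Periodic yield y = 0.039. Modified duration first:
  t   CF        PV=CF/(1+0.039)^t    t·PV
  1     4,375.00     4,210.7796     4,210.7796
  2     4,375.00     4,052.7234     8,105.4468
  3     4,375.00     3,900.6000    11,701.8000
  4    54,375.00    46,659.1776   186,636.7104
  Σ                 58,823.2806   210,654.7367
P = 58,823.2806; D_Mac = 3.58115 yrs; D_mod = 3.58115/(1+0.039) = 3.44672 yrs.
ΔP/P ≈ -D_mod · Δy = -3.44672 × (-0.004) = +0.013787 = +1.3787%.

+1.38%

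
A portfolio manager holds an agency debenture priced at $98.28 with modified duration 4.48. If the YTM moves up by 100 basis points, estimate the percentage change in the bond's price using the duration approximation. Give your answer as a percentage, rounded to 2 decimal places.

-4.48%

Duration approximation: ΔP/P ≈ -D_mod · Δy = -4.48 × (+0.01) = -0.044800.
As a percentage: -4.4800%.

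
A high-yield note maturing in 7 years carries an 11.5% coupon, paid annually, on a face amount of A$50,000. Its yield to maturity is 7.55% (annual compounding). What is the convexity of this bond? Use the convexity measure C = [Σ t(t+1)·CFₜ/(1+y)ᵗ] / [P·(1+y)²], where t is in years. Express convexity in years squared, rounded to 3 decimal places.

33.377

With y = 0.0755:
  t   CF        PV=CF/(1+0.0755)^t    t·PV        t(t+1)·PV
  1     5,750.00     5,346.3505     5,346.3505      10,692.7011
  2     5,750.00     4,971.0372     9,942.0744      29,826.2233
  3     5,750.00     4,622.0709    13,866.2126      55,464.8505
  4     5,750.00     4,297.6019    17,190.4077      85,952.0386
  5     5,750.00     3,995.9107    19,979.5534     119,877.3202
  6     5,750.00     3,715.3981    22,292.3887     156,046.7208
  7    55,750.00    33,494.3820   234,460.6738   1,875,685.3901
  Σ                 60,442.7513   323,077.6611   2,333,545.2445
P = 60,442.7513.
Convexity = Σ t(t+1)·PV / [P·(1+y)²] = 2,333,545.2445 / (60,442.7513 × 1.156700) = 33.37730.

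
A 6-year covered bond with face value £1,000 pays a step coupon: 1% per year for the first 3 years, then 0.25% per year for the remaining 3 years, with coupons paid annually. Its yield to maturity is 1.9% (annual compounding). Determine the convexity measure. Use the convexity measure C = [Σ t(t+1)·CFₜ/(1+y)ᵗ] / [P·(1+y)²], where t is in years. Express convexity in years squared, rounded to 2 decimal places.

With y = 0.019:
  t   CF        PV=CF/(1+0.019)^t    t·PV        t(t+1)·PV
  1        10.00         9.8135         9.8135          19.6271
  2        10.00         9.6306        19.2611          57.7834
  3        10.00         9.4510        28.3530         113.4119
  4         2.50         2.3187         9.2748          46.3739
  5         2.50         2.2755        11.3773          68.2638
  6     1,002.50       895.4457     5,372.6745      37,608.7213
  Σ                    928.9350     5,450.7542      37,914.1813
P = 928.9350.
Convexity = Σ t(t+1)·PV / [P·(1+y)²] = 37,914.1813 / (928.9350 × 1.038361) = 39.30683.

39.31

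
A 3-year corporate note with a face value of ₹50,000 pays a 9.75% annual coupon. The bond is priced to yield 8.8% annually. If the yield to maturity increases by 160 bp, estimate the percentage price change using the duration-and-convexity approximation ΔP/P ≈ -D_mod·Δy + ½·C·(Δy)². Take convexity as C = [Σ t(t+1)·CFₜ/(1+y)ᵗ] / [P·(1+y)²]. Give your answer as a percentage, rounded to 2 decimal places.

With y = 0.088:
  t   CF        PV=CF/(1+0.088)^t    t·PV        t(t+1)·PV
  1     4,875.00     4,480.6985     4,480.6985       8,961.3971
  2     4,875.00     4,118.2891     8,236.5782      24,709.7345
  3    54,875.00    42,607.6761   127,823.0282     511,292.1126
  Σ                 51,206.6637   140,540.3049     544,963.2442
P = 51,206.6637; D_Mac = 2.74457 yrs; D_mod = 2.52258 yrs; C = 8.99048.
Duration effect: -2.52258 × (+0.016) = -0.040361
Convexity effect: 0.5 × 8.99048 × (0.016)² = +0.0011508
ΔP/P ≈ -0.040361 + 0.0011508 = -0.039211 = -3.9211%.

-3.92%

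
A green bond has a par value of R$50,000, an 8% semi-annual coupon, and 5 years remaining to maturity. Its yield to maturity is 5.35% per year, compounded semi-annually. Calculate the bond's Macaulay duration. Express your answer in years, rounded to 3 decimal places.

Periodic yield y = 0.02675. Discount each cash flow and weight by its period:
  t   CF        PV=CF/(1+0.02675)^t    t·PV
  1     2,000.00     1,947.8938     1,947.8938
  2     2,000.00     1,897.1452     3,794.2904
  3     2,000.00     1,847.7187     5,543.1562
  4     2,000.00     1,799.5800     7,198.3199
  5     2,000.00     1,752.6954     8,763.4768
  6     2,000.00     1,707.0323    10,242.1935
  7     2,000.00     1,662.5588    11,637.9116
  8     2,000.00     1,619.2440    12,953.9522
  9     2,000.00     1,577.0577    14,193.5196
  10   52,000.00    39,935.2335   399,352.3353
  Σ                 55,746.1594   475,627.0493
Price P = Σ PV = 55,746.1594.
Macaulay duration = Σ(t·PV) / P = 475,627.0493 / 55,746.1594 = 8.53201 half-year periods.
In years: 8.53201 / 2 = 4.26601 years.

4.266 years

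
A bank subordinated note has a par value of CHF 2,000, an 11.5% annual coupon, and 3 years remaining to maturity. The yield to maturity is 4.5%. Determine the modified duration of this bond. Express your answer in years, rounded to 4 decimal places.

Periodic yield y = 0.045. First find Macaulay duration:
  t   CF        PV=CF/(1+0.045)^t    t·PV
  1       230.00       220.0957       220.0957
  2       230.00       210.6179       421.2358
  3     2,230.00     1,954.1414     5,862.4243
  Σ                  2,384.8550     6,503.7558
P = 2,384.8550; Macaulay duration = 6,503.7558 / 2,384.8550 = 2.72711 years.
Modified duration = D_Mac / (1 + y) = 2.72711 / 1.045 = 2.60967 years.

2.6097 years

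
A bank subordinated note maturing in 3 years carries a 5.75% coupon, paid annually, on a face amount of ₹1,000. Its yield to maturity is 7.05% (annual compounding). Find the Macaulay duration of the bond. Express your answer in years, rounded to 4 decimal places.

2.8368 years

Periodic yield y = 0.0705. Discount each cash flow and weight by its year:
  t   CF        PV=CF/(1+0.0705)^t    t·PV
  1        57.50        53.7132        53.7132
  2        57.50        50.1758       100.3516
  3     1,057.50       862.0260     2,586.0780
  Σ                    965.9150     2,740.1428
Price P = Σ PV = 965.9150.
Macaulay duration = Σ(t·PV) / P = 2,740.1428 / 965.9150 = 2.83684 years.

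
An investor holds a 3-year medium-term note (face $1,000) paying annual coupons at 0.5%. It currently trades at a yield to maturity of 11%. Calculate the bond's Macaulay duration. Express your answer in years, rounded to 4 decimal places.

Periodic yield y = 0.11. Discount each cash flow and weight by its year:
  t   CF        PV=CF/(1+0.11)^t    t·PV
  1         5.00         4.5045         4.5045
  2         5.00         4.0581         8.1162
  3     1,005.00       734.8473     2,204.5420
  Σ                    743.4100     2,217.1627
Price P = Σ PV = 743.4100.
Macaulay duration = Σ(t·PV) / P = 2,217.1627 / 743.4100 = 2.98242 years.

2.9824 years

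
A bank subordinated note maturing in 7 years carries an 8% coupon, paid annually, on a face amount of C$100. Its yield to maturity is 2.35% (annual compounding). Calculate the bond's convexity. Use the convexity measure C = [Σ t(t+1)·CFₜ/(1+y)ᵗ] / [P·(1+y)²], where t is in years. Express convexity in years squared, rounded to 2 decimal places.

With y = 0.0235:
  t   CF        PV=CF/(1+0.0235)^t    t·PV        t(t+1)·PV
  1         8.00         7.8163         7.8163          15.6326
  2         8.00         7.6369        15.2737          45.8211
  3         8.00         7.4615        22.3845          89.5381
  4         8.00         7.2902        29.1607         145.8037
  5         8.00         7.1228        35.6140         213.6840
  6         8.00         6.9593        41.7555         292.2888
  7       108.00        91.7928       642.5499       5,140.3993
  Σ                    136.0798       794.5547       5,943.1676
P = 136.0798.
Convexity = Σ t(t+1)·PV / [P·(1+y)²] = 5,943.1676 / (136.0798 × 1.047552) = 41.69162.

41.69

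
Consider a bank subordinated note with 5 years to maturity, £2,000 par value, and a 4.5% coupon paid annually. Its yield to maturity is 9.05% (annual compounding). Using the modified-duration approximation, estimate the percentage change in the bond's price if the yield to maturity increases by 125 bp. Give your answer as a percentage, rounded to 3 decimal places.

-5.202%

Periodic yield y = 0.0905. Modified duration first:
  t   CF        PV=CF/(1+0.0905)^t    t·PV
  1        90.00        82.5309        82.5309
  2        90.00        75.6818       151.3635
  3        90.00        69.4010       208.2029
  4        90.00        63.6414       254.5657
  5     2,090.00     1,355.2454     6,776.2269
  Σ                  1,646.5005     7,472.8899
P = 1,646.5005; D_Mac = 4.53865 yrs; D_mod = 4.53865/(1+0.0905) = 4.16199 yrs.
ΔP/P ≈ -D_mod · Δy = -4.16199 × (+0.0125) = -0.052025 = -5.2025%.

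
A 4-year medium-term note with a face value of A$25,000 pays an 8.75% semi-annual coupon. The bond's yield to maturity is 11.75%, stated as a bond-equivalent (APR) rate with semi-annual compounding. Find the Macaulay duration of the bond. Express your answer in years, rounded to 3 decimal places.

3.428 years

Periodic yield y = 0.05875. Discount each cash flow and weight by its period:
  t   CF        PV=CF/(1+0.05875)^t    t·PV
  1     1,093.75     1,033.0579     1,033.0579
  2     1,093.75       975.7335     1,951.4670
  3     1,093.75       921.5901     2,764.7703
  4     1,093.75       870.4511     3,481.8044
  5     1,093.75       822.1498     4,110.7489
  6     1,093.75       776.5287     4,659.1724
  7     1,093.75       733.4392     5,134.0742
  8    26,093.75    16,526.8129   132,214.5032
  Σ                 22,659.7631   155,349.5982
Price P = Σ PV = 22,659.7631.
Macaulay duration = Σ(t·PV) / P = 155,349.5982 / 22,659.7631 = 6.85575 half-year periods.
In years: 6.85575 / 2 = 3.42787 years.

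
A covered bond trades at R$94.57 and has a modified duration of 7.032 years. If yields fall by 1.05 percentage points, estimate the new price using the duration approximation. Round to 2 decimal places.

Duration approximation: ΔP/P ≈ -D_mod · Δy = -7.032 × (-0.0105) = +0.073836.
New price ≈ 94.57 × (1 + 0.073836) = 101.55267052.

R$101.55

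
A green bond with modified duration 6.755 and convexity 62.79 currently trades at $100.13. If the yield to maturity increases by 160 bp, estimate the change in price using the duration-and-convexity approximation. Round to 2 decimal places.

Duration effect: -D_mod·Δy = -6.755 × (+0.016) = -0.108080
Convexity effect: ½·C·(Δy)² = 0.5 × 62.79 × (0.016)² = +0.00803712
ΔP/P ≈ -0.108080 + 0.00803712 = -0.10004288
ΔP ≈ 100.13 × (-0.10004288) = -10.0172935744.

-$10.02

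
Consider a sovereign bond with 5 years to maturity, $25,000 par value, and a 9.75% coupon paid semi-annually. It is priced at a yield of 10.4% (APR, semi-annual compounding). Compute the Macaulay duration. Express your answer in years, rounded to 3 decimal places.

4.060 years

Periodic yield y = 0.052. Discount each cash flow and weight by its period:
  t   CF        PV=CF/(1+0.052)^t    t·PV
  1     1,218.75     1,158.5076     1,158.5076
  2     1,218.75     1,101.2430     2,202.4859
  3     1,218.75     1,046.8089     3,140.4267
  4     1,218.75       995.0655     3,980.2620
  5     1,218.75       945.8798     4,729.3988
  6     1,218.75       899.1252     5,394.7514
  7     1,218.75       854.6818     5,982.7725
  8     1,218.75       812.4352     6,499.4813
  9     1,218.75       772.2768     6,950.4909
  10   26,218.75    15,792.6345   157,926.3450
  Σ                 24,378.6582   197,964.9222
Price P = Σ PV = 24,378.6582.
Macaulay duration = Σ(t·PV) / P = 197,964.9222 / 24,378.6582 = 8.12042 half-year periods.
In years: 8.12042 / 2 = 4.06021 years.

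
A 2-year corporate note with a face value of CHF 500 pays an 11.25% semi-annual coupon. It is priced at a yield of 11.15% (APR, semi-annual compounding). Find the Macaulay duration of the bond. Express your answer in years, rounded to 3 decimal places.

1.846 years

Periodic yield y = 0.05575. Discount each cash flow and weight by its period:
  t   CF        PV=CF/(1+0.05575)^t    t·PV
  1       28.125        26.6398        26.6398
  2       28.125        25.2331        50.4662
  3       28.125        23.9006        71.7019
  4      528.125       425.1012     1,700.4049
  Σ                    500.8748     1,849.2128
Price P = Σ PV = 500.8748.
Macaulay duration = Σ(t·PV) / P = 1,849.2128 / 500.8748 = 3.69197 half-year periods.
In years: 3.69197 / 2 = 1.84598 years.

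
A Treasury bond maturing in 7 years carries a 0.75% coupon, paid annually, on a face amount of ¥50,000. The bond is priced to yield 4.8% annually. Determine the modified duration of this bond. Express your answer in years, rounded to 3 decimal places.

6.505 years

Periodic yield y = 0.048. First find Macaulay duration:
  t   CF        PV=CF/(1+0.048)^t    t·PV
  1       375.00       357.8244       357.8244
  2       375.00       341.4355       682.8710
  3       375.00       325.7973       977.3918
  4       375.00       310.8752     1,243.5010
  5       375.00       296.6367     1,483.1834
  6       375.00       283.0503     1,698.3016
  7    50,375.00    36,281.5707   253,970.9951
  Σ                 38,197.1901   260,414.0683
P = 38,197.1901; Macaulay duration = 260,414.0683 / 38,197.1901 = 6.81762 years.
Modified duration = D_Mac / (1 + y) = 6.81762 / 1.048 = 6.50537 years.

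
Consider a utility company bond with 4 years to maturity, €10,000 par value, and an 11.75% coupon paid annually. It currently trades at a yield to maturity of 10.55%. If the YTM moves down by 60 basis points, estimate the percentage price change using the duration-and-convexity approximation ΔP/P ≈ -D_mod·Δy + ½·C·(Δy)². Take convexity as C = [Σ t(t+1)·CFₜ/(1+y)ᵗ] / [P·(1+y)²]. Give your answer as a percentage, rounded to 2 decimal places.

+1.88%

With y = 0.1055:
  t   CF        PV=CF/(1+0.1055)^t    t·PV        t(t+1)·PV
  1     1,175.00     1,062.8675     1,062.8675       2,125.7350
  2     1,175.00       961.4360     1,922.8720       5,768.6159
  3     1,175.00       869.6843     2,609.0529      10,436.2115
  4    11,175.00     7,481.9111    29,927.6444     149,638.2222
  Σ                 10,375.8989    35,522.4368     167,968.7846
P = 10,375.8989; D_Mac = 3.42355 yrs; D_mod = 3.09684 yrs; C = 13.24602.
Duration effect: -3.09684 × (-0.006) = +0.018581
Convexity effect: 0.5 × 13.24602 × (-0.006)² = +0.0002384
ΔP/P ≈ +0.018581 + 0.0002384 = +0.018819 = +1.8819%.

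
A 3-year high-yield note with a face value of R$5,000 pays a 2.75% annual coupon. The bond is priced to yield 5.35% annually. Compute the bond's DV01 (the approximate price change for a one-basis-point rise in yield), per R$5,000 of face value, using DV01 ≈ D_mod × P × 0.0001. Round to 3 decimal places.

Periodic yield y = 0.0535.
  t   CF        PV=CF/(1+0.0535)^t    t·PV
  1       137.50       130.5173       130.5173
  2       137.50       123.8892       247.7785
  3     5,137.50     4,393.8802    13,181.6407
  Σ                  4,648.2868    13,559.9365
P = 4,648.2868; D_Mac = 2.91719 yrs; D_mod = 2.76905 yrs.
DV01 ≈ 2.76905 × 4,648.2868 × 0.0001 = 1.287132.

R$1.287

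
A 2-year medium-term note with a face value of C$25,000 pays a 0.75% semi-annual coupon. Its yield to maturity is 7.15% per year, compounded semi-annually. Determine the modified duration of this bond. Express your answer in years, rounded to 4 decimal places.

Periodic yield y = 0.03575. First find Macaulay duration:
  t   CF        PV=CF/(1+0.03575)^t    t·PV
  1        93.75        90.5141        90.5141
  2        93.75        87.3899       174.7799
  3        93.75        84.3736       253.1207
  4    25,093.75    21,804.4833    87,217.9331
  Σ                 22,066.7609    87,736.3478
P = 22,066.7609; Macaulay duration = 87,736.3478 / 22,066.7609 = 3.97595 half-year periods = 1.98798 years.
Modified duration = D_Mac / (1 + y) = 1.98798 / 1.03575 = 1.91936 years.

1.9194 years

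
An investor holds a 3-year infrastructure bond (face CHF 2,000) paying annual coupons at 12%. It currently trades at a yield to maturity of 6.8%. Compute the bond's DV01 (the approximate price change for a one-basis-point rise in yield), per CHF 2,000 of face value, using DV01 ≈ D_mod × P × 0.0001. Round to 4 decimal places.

Periodic yield y = 0.068.
  t   CF        PV=CF/(1+0.068)^t    t·PV
  1       240.00       224.7191       224.7191
  2       240.00       210.4111       420.8223
  3     2,240.00     1,838.7990     5,516.3970
  Σ                  2,273.9293     6,161.9384
P = 2,273.9293; D_Mac = 2.70982 yrs; D_mod = 2.53728 yrs.
DV01 ≈ 2.53728 × 2,273.9293 × 0.0001 = 0.576961.

CHF 0.5770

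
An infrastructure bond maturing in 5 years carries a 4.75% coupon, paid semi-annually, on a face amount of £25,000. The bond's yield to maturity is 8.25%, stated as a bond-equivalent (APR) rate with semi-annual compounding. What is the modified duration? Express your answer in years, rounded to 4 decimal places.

Periodic yield y = 0.04125. First find Macaulay duration:
  t   CF        PV=CF/(1+0.04125)^t    t·PV
  1       593.75       570.2281       570.2281
  2       593.75       547.6380     1,095.2760
  3       593.75       525.9429     1,577.8286
  4       593.75       505.1072     2,020.4288
  5       593.75       485.0970     2,425.4848
  6       593.75       465.8794     2,795.2766
  7       593.75       447.4232     3,131.9626
  8       593.75       429.6982     3,437.5854
  9       593.75       412.6753     3,714.0778
  10   25,593.75    17,083.7725   170,837.7250
  Σ                 21,473.4618   191,605.8737
P = 21,473.4618; Macaulay duration = 191,605.8737 / 21,473.4618 = 8.92291 half-year periods = 4.46146 years.
Modified duration = D_Mac / (1 + y) = 4.46146 / 1.04125 = 4.28471 years.

4.2847 years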